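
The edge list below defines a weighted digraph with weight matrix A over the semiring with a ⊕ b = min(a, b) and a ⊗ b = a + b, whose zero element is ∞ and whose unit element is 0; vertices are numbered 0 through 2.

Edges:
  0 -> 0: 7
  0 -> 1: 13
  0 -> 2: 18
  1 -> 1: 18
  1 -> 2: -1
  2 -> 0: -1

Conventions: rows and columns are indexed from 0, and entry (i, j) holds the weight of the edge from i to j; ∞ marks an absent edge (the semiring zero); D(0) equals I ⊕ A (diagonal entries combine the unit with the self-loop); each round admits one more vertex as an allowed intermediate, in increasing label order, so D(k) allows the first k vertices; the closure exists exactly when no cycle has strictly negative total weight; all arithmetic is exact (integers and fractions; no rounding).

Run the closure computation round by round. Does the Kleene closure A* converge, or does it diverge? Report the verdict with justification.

D(0):
  [0, 13, 18]
  [∞, 0, -1]
  [-1, ∞, 0]
D(1):
  [0, 13, 18]
  [∞, 0, -1]
  [-1, 12, 0]
D(2):
  [0, 13, 12]
  [∞, 0, -1]
  [-1, 12, 0]
D(3):
  [0, 13, 12]
  [-2, 0, -1]
  [-1, 12, 0]
Key observation: every diagonal entry stays at the unit through all rounds, so no improving cycle exists.
Answer: CONVERGES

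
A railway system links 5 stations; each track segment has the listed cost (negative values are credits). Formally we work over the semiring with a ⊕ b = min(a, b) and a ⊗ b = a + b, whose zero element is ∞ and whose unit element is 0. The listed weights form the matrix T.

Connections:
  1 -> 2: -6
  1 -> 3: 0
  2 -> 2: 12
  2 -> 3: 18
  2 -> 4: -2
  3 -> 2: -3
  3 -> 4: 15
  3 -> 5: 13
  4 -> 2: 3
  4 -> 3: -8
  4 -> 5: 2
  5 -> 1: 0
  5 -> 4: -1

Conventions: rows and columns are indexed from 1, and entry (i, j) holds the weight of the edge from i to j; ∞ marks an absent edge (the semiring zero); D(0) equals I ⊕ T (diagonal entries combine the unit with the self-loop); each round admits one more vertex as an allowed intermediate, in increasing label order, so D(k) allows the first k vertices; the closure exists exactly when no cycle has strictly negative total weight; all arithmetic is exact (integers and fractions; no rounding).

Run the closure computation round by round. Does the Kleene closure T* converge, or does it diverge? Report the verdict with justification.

D(0):
  [0, -6, 0, ∞, ∞]
  [∞, 0, 18, -2, ∞]
  [∞, -3, 0, 15, 13]
  [∞, 3, -8, 0, 2]
  [0, ∞, ∞, -1, 0]
D(1):
  [0, -6, 0, ∞, ∞]
  [∞, 0, 18, -2, ∞]
  [∞, -3, 0, 15, 13]
  [∞, 3, -8, 0, 2]
  [0, -6, 0, -1, 0]
D(2):
  [0, -6, 0, -8, ∞]
  [∞, 0, 18, -2, ∞]
  [∞, -3, 0, -5, 13]
  [∞, 3, -8, 0, 2]
  [0, -6, 0, -8, 0]
Detection: at round 3, diagonal entry (4, 4) turns strictly negative.
Key observation: the cycle 4->3->2->4 has total weight (-8) + (-3) + (-2), which is strictly negative.
Answer: DIVERGES — negative cycle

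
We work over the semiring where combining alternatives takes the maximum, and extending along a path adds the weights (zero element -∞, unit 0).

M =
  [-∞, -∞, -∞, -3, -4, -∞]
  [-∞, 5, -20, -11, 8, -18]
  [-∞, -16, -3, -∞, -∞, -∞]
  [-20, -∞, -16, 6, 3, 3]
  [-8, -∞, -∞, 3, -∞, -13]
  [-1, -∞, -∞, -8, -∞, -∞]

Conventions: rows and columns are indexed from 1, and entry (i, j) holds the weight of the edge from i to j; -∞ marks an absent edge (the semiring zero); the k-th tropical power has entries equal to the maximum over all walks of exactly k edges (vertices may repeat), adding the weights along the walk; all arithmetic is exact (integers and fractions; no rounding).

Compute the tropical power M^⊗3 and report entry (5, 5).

M^⊗2:
  [-12, -∞, -19, 3, 0, 0]
  [0, 10, -15, 11, 13, -5]
  [-∞, -11, -6, -27, -8, -34]
  [2, -32, -10, 12, 9, 9]
  [-14, -∞, -13, 9, 6, 6]
  [-28, -∞, -24, -2, -5, -5]
M^⊗3:
  [-1, -35, -13, 9, 6, 6]
  [5, 15, -5, 17, 18, 14]
  [-16, -6, -9, -5, -3, -21]
  [8, -26, -4, 18, 15, 15]
  [5, -29, -7, 15, 12, 12]
  [-6, -40, -18, 4, 1, 1]
Key observation: the optimum is the walk 5->4->4->5, with weight 3 + 6 + 3 = 12.
Optimal value attained by: walk 5->4->4->5.
Answer: (M^⊗3)[5][5] = 12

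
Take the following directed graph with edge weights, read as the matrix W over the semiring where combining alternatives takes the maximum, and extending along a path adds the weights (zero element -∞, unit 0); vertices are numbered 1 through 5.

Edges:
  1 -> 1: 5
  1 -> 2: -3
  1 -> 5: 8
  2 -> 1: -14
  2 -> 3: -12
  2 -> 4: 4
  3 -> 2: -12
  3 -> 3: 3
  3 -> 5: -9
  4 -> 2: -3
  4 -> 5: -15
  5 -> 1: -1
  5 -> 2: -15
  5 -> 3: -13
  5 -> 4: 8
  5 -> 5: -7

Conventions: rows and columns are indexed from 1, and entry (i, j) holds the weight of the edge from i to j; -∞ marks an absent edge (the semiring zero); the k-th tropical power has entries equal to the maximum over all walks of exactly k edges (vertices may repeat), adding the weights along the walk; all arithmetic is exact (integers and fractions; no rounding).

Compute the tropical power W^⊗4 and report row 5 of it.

W^⊗2:
  [10, 2, -5, 16, 13]
  [-9, 1, -9, -∞, -6]
  [-10, -9, 6, -1, -6]
  [-16, -30, -15, 1, -22]
  [4, 5, -10, 1, 7]
W^⊗3:
  [15, 13, 0, 21, 18]
  [-4, -12, -6, 5, -1]
  [-5, -4, 9, 2, -2]
  [-11, -2, -12, -14, -8]
  [9, 1, -6, 15, 12]
W^⊗4:
  [20, 18, 5, 26, 23]
  [1, 2, -3, 7, 4]
  [0, -1, 12, 6, 3]
  [-6, -14, -9, 2, -3]
  [14, 12, -1, 20, 17]
Answer: row 5 of W^⊗4 = [14, 12, -1, 20, 17]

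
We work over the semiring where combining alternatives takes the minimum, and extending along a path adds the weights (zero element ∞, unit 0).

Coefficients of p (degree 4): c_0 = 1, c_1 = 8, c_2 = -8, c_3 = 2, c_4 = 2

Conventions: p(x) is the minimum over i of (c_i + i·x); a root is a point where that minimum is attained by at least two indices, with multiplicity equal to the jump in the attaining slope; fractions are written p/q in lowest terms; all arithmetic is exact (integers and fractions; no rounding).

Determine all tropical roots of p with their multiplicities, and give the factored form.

hull edge (i=0, c=1) to (i=2, c=-8): slope -9/2, span 2
hull edge (i=2, c=-8) to (i=4, c=2): slope 5, span 2
Factored form: p(x) = 2 ⊗ (x ⊕ (-5)) ⊗ (x ⊕ (-5)) ⊗ (x ⊕ 9/2) ⊗ (x ⊕ 9/2)
Answer: roots = -5 (mult 2), 9/2 (mult 2)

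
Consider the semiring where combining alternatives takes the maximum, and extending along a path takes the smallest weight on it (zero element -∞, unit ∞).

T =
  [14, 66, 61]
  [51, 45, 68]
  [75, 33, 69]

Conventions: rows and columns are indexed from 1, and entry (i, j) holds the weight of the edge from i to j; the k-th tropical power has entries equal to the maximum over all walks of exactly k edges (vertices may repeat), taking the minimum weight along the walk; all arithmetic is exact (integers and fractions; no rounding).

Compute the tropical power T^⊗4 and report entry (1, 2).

T^⊗2:
  [61, 45, 66]
  [68, 51, 68]
  [69, 66, 69]
T^⊗3:
  [66, 61, 66]
  [68, 66, 68]
  [69, 66, 69]
T^⊗4:
  [66, 66, 66]
  [68, 66, 68]
  [69, 66, 69]
Key observation: the optimum is the walk 1->2->3->1->2, with weight 66 min 68 min 75 min 66 = 66.
Optimal value attained by: walk 1->2->3->1->2.
Answer: (T^⊗4)[1][2] = 66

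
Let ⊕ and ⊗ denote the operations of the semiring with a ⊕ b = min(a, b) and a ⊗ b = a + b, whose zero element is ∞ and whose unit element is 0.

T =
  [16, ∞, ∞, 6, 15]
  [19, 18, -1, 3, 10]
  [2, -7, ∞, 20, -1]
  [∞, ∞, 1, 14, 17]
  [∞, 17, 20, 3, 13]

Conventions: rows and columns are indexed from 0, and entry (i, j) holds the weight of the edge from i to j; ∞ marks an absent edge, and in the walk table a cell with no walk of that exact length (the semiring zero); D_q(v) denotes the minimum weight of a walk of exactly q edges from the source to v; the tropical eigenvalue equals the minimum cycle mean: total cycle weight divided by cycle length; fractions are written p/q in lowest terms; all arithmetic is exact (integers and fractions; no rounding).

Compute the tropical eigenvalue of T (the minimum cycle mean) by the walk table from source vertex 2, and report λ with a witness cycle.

q=0: [∞, ∞, 0, ∞, ∞]
q=1: [2, -7, ∞, 20, -1]
q=2: [12, 11, -8, -4, 3]
q=3: [-6, -15, -3, 6, -9]
q=4: [-1, -10, -16, -12, -5]
q=5: [-14, -23, -11, -7, -17]
Optimal cycle mean attained by: cycle 1->2->1, total (-1) + (-7), length 2.
Answer: λ = -4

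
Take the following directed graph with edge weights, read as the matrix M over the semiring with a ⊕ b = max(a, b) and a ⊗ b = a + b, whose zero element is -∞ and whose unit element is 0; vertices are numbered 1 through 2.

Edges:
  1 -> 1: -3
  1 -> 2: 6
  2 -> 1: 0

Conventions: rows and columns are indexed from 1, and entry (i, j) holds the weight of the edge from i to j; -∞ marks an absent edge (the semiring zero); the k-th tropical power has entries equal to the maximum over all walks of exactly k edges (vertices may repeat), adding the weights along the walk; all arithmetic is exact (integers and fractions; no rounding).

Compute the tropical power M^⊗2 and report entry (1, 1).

M^⊗2:
  [6, 3]
  [-3, 6]
Key observation: the optimum is the walk 1->2->1, with weight 6 + 0 = 6.
Optimal value attained by: walk 1->2->1.
Answer: (M^⊗2)[1][1] = 6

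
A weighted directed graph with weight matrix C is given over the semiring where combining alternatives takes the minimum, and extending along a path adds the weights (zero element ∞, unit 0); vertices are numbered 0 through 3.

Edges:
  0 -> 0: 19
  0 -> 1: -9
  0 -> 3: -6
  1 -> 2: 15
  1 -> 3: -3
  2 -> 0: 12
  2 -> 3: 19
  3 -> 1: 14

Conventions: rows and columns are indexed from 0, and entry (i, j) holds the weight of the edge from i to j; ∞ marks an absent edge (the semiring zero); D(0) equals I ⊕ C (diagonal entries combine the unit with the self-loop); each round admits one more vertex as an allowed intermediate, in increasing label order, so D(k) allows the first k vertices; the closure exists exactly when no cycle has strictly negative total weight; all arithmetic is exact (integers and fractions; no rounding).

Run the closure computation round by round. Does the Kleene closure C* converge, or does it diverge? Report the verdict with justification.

D(0):
  [0, -9, ∞, -6]
  [∞, 0, 15, -3]
  [12, ∞, 0, 19]
  [∞, 14, ∞, 0]
D(1):
  [0, -9, ∞, -6]
  [∞, 0, 15, -3]
  [12, 3, 0, 6]
  [∞, 14, ∞, 0]
D(2):
  [0, -9, 6, -12]
  [∞, 0, 15, -3]
  [12, 3, 0, 0]
  [∞, 14, 29, 0]
D(3):
  [0, -9, 6, -12]
  [27, 0, 15, -3]
  [12, 3, 0, 0]
  [41, 14, 29, 0]
D(4):
  [0, -9, 6, -12]
  [27, 0, 15, -3]
  [12, 3, 0, 0]
  [41, 14, 29, 0]
Key observation: every diagonal entry stays at the unit through all rounds, so no improving cycle exists.
Answer: CONVERGES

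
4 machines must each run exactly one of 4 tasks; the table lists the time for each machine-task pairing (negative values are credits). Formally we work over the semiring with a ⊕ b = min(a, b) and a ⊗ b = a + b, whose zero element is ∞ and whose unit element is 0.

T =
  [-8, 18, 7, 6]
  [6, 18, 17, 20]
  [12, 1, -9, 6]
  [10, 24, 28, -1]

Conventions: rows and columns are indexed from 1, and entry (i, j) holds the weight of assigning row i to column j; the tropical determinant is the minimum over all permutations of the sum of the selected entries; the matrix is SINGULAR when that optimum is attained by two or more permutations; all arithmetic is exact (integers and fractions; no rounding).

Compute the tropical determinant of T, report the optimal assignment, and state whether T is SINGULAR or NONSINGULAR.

σ = (1, 2, 3, 4): (-8) + 18 + (-9) + (-1) = 0
σ = (1, 2, 4, 3): (-8) + 18 + 6 + 28 = 44
σ = (1, 3, 2, 4): (-8) + 17 + 1 + (-1) = 9
σ = (1, 3, 4, 2): (-8) + 17 + 6 + 24 = 39
σ = (1, 4, 2, 3): (-8) + 20 + 1 + 28 = 41
σ = (1, 4, 3, 2): (-8) + 20 + (-9) + 24 = 27
σ = (2, 1, 3, 4): 18 + 6 + (-9) + (-1) = 14
σ = (2, 1, 4, 3): 18 + 6 + 6 + 28 = 58
σ = (2, 3, 1, 4): 18 + 17 + 12 + (-1) = 46
σ = (2, 3, 4, 1): 18 + 17 + 6 + 10 = 51
σ = (2, 4, 1, 3): 18 + 20 + 12 + 28 = 78
σ = (2, 4, 3, 1): 18 + 20 + (-9) + 10 = 39
σ = (3, 1, 2, 4): 7 + 6 + 1 + (-1) = 13
σ = (3, 1, 4, 2): 7 + 6 + 6 + 24 = 43
σ = (3, 2, 1, 4): 7 + 18 + 12 + (-1) = 36
σ = (3, 2, 4, 1): 7 + 18 + 6 + 10 = 41
σ = (3, 4, 1, 2): 7 + 20 + 12 + 24 = 63
σ = (3, 4, 2, 1): 7 + 20 + 1 + 10 = 38
σ = (4, 1, 2, 3): 6 + 6 + 1 + 28 = 41
σ = (4, 1, 3, 2): 6 + 6 + (-9) + 24 = 27
σ = (4, 2, 1, 3): 6 + 18 + 12 + 28 = 64
σ = (4, 2, 3, 1): 6 + 18 + (-9) + 10 = 25
σ = (4, 3, 1, 2): 6 + 17 + 12 + 24 = 59
σ = (4, 3, 2, 1): 6 + 17 + 1 + 10 = 34
Optimal value attained by: σ = (1, 2, 3, 4).
Answer: det⊕(T) = 0; verdict: NONSINGULAR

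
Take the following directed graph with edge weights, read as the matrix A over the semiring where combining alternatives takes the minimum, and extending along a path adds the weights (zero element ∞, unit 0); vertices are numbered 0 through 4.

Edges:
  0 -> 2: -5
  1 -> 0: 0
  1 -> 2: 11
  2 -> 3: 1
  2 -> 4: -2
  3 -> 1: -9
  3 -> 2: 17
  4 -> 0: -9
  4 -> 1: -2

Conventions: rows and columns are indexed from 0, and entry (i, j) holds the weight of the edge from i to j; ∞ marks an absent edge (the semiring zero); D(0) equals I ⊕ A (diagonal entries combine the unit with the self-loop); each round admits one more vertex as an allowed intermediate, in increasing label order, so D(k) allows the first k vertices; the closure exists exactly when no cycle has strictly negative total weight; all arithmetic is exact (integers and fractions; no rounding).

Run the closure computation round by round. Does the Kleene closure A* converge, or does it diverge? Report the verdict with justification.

D(0):
  [0, ∞, -5, ∞, ∞]
  [0, 0, 11, ∞, ∞]
  [∞, ∞, 0, 1, -2]
  [∞, -9, 17, 0, ∞]
  [-9, -2, ∞, ∞, 0]
D(1):
  [0, ∞, -5, ∞, ∞]
  [0, 0, -5, ∞, ∞]
  [∞, ∞, 0, 1, -2]
  [∞, -9, 17, 0, ∞]
  [-9, -2, -14, ∞, 0]
D(2):
  [0, ∞, -5, ∞, ∞]
  [0, 0, -5, ∞, ∞]
  [∞, ∞, 0, 1, -2]
  [-9, -9, -14, 0, ∞]
  [-9, -2, -14, ∞, 0]
Detection: at round 3, diagonal entry (3, 3) turns strictly negative.
Key observation: the cycle 3->1->0->2->3 has total weight (-9) + 0 + (-5) + 1, which is strictly negative.
Answer: DIVERGES — negative cycle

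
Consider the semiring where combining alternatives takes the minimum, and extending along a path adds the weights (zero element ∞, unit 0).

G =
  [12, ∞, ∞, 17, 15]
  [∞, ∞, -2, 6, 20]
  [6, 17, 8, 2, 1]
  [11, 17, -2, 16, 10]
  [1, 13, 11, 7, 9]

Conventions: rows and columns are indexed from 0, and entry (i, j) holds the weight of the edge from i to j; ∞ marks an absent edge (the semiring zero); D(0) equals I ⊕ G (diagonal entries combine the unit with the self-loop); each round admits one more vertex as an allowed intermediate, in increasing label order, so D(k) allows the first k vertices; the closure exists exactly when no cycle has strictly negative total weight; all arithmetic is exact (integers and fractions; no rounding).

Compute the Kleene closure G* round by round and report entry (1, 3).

D(0):
  [0, ∞, ∞, 17, 15]
  [∞, 0, -2, 6, 20]
  [6, 17, 0, 2, 1]
  [11, 17, -2, 0, 10]
  [1, 13, 11, 7, 0]
D(1):
  [0, ∞, ∞, 17, 15]
  [∞, 0, -2, 6, 20]
  [6, 17, 0, 2, 1]
  [11, 17, -2, 0, 10]
  [1, 13, 11, 7, 0]
D(2):
  [0, ∞, ∞, 17, 15]
  [∞, 0, -2, 6, 20]
  [6, 17, 0, 2, 1]
  [11, 17, -2, 0, 10]
  [1, 13, 11, 7, 0]
D(3):
  [0, ∞, ∞, 17, 15]
  [4, 0, -2, 0, -1]
  [6, 17, 0, 2, 1]
  [4, 15, -2, 0, -1]
  [1, 13, 11, 7, 0]
D(4):
  [0, 32, 15, 17, 15]
  [4, 0, -2, 0, -1]
  [6, 17, 0, 2, 1]
  [4, 15, -2, 0, -1]
  [1, 13, 5, 7, 0]
D(5):
  [0, 28, 15, 17, 15]
  [0, 0, -2, 0, -1]
  [2, 14, 0, 2, 1]
  [0, 12, -2, 0, -1]
  [1, 13, 5, 7, 0]
Answer: G*[1][3] = 0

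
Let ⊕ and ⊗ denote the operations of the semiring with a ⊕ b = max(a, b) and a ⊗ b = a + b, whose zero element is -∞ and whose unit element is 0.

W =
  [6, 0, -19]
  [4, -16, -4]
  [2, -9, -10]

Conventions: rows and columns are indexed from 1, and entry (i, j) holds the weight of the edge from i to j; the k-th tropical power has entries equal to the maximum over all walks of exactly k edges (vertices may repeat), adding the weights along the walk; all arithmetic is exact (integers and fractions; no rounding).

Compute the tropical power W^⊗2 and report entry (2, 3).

W^⊗2:
  [12, 6, -4]
  [10, 4, -14]
  [8, 2, -13]
Key observation: the optimum is the walk 2->3->3, with weight (-4) + (-10) = -14.
Optimal value attained by: walk 2->3->3.
Answer: (W^⊗2)[2][3] = -14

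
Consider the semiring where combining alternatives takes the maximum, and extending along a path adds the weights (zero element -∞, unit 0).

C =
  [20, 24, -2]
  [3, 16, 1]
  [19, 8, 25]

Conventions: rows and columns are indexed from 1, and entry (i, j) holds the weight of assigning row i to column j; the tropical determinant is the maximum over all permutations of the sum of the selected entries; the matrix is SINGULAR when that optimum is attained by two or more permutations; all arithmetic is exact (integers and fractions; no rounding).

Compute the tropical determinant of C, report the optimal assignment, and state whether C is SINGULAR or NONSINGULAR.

σ = (1, 2, 3): 20 + 16 + 25 = 61
σ = (1, 3, 2): 20 + 1 + 8 = 29
σ = (2, 1, 3): 24 + 3 + 25 = 52
σ = (2, 3, 1): 24 + 1 + 19 = 44
σ = (3, 1, 2): (-2) + 3 + 8 = 9
σ = (3, 2, 1): (-2) + 16 + 19 = 33
Optimal value attained by: σ = (1, 2, 3).
Answer: det⊕(C) = 61; verdict: NONSINGULAR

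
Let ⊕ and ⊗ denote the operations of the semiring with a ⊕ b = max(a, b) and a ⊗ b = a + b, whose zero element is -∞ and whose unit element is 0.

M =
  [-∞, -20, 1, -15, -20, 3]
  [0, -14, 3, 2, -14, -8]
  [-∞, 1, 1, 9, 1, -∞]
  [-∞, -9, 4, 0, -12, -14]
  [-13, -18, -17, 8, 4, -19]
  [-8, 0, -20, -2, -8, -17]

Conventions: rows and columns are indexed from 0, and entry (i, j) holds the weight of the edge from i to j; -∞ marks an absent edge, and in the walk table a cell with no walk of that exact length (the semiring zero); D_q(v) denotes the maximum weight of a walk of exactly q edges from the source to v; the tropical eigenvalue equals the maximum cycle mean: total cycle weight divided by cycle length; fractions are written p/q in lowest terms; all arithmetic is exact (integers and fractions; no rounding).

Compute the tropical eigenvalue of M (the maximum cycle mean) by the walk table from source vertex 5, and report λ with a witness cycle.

q=0: [-∞, -∞, -∞, -∞, -∞, 0]
q=1: [-8, 0, -20, -2, -8, -17]
q=2: [0, -11, 3, 2, -4, -5]
q=3: [-11, 4, 6, 12, 4, 3]
q=4: [4, 7, 16, 15, 8, -2]
q=5: [7, 17, 19, 25, 17, 7]
q=6: [17, 20, 29, 28, 21, 11]
Optimal cycle mean attained by: cycle 2->3->2, total 9 + 4, length 2.
Answer: λ = 13/2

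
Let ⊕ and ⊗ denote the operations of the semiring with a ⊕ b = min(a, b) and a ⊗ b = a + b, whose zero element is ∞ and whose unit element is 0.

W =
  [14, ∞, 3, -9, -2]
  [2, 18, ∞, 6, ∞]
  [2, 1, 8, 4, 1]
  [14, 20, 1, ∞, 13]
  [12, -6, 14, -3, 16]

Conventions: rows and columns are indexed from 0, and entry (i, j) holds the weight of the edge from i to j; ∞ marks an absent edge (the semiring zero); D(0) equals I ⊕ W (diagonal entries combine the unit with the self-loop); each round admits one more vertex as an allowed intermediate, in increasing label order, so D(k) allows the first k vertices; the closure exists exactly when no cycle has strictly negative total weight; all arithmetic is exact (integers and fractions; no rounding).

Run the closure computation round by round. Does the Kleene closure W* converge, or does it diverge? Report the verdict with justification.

D(0):
  [0, ∞, 3, -9, -2]
  [2, 0, ∞, 6, ∞]
  [2, 1, 0, 4, 1]
  [14, 20, 1, 0, 13]
  [12, -6, 14, -3, 0]
D(1):
  [0, ∞, 3, -9, -2]
  [2, 0, 5, -7, 0]
  [2, 1, 0, -7, 0]
  [14, 20, 1, 0, 12]
  [12, -6, 14, -3, 0]
Detection: at round 2, diagonal entry (4, 4) turns strictly negative.
Key observation: the cycle 4->1->0->4 has total weight (-6) + 2 + (-2), which is strictly negative.
Answer: DIVERGES — negative cycle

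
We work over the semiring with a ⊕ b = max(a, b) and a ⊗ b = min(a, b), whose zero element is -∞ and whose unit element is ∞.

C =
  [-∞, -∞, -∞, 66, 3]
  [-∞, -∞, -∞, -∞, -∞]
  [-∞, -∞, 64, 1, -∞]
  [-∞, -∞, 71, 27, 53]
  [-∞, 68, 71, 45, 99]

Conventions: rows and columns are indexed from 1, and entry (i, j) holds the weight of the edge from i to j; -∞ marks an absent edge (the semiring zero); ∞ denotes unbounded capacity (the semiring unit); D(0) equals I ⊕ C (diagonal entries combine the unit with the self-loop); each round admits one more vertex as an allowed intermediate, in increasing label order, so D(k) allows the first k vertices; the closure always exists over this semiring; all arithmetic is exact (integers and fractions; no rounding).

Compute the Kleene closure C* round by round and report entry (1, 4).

D(0):
  [∞, -∞, -∞, 66, 3]
  [-∞, ∞, -∞, -∞, -∞]
  [-∞, -∞, ∞, 1, -∞]
  [-∞, -∞, 71, ∞, 53]
  [-∞, 68, 71, 45, ∞]
D(1):
  [∞, -∞, -∞, 66, 3]
  [-∞, ∞, -∞, -∞, -∞]
  [-∞, -∞, ∞, 1, -∞]
  [-∞, -∞, 71, ∞, 53]
  [-∞, 68, 71, 45, ∞]
D(2):
  [∞, -∞, -∞, 66, 3]
  [-∞, ∞, -∞, -∞, -∞]
  [-∞, -∞, ∞, 1, -∞]
  [-∞, -∞, 71, ∞, 53]
  [-∞, 68, 71, 45, ∞]
D(3):
  [∞, -∞, -∞, 66, 3]
  [-∞, ∞, -∞, -∞, -∞]
  [-∞, -∞, ∞, 1, -∞]
  [-∞, -∞, 71, ∞, 53]
  [-∞, 68, 71, 45, ∞]
D(4):
  [∞, -∞, 66, 66, 53]
  [-∞, ∞, -∞, -∞, -∞]
  [-∞, -∞, ∞, 1, 1]
  [-∞, -∞, 71, ∞, 53]
  [-∞, 68, 71, 45, ∞]
D(5):
  [∞, 53, 66, 66, 53]
  [-∞, ∞, -∞, -∞, -∞]
  [-∞, 1, ∞, 1, 1]
  [-∞, 53, 71, ∞, 53]
  [-∞, 68, 71, 45, ∞]
Answer: C*[1][4] = 66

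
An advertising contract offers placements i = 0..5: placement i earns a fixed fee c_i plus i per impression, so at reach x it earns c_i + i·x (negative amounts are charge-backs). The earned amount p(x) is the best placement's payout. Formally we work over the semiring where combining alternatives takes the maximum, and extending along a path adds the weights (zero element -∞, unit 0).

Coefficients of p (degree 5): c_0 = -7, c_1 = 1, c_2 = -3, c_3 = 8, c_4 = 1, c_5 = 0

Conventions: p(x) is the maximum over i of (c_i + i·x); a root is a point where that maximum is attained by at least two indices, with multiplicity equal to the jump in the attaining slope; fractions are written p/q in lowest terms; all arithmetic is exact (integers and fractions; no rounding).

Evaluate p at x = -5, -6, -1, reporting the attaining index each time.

p(-5) = max(-7+0·(-5)=-7, 1+1·(-5)=-4, -3+2·(-5)=-13, 8+3·(-5)=-7, 1+4·(-5)=-19, 0+5·(-5)=-25) = -4 (attained by i=1)
p(-6) = max(-7+0·(-6)=-7, 1+1·(-6)=-5, -3+2·(-6)=-15, 8+3·(-6)=-10, 1+4·(-6)=-23, 0+5·(-6)=-30) = -5 (attained by i=1)
p(-1) = max(-7+0·(-1)=-7, 1+1·(-1)=0, -3+2·(-1)=-5, 8+3·(-1)=5, 1+4·(-1)=-3, 0+5·(-1)=-5) = 5 (attained by i=3)
Answer: p(-5) = -4; p(-6) = -5; p(-1) = 5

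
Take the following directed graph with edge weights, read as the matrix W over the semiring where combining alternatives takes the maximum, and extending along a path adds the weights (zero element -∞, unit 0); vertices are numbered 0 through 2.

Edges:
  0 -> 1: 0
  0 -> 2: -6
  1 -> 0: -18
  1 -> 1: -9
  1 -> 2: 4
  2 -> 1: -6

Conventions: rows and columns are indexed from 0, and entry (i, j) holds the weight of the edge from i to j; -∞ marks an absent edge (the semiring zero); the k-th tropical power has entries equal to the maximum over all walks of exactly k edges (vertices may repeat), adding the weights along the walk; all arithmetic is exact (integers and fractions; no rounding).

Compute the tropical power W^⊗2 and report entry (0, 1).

W^⊗2:
  [-18, -9, 4]
  [-27, -2, -5]
  [-24, -15, -2]
Key observation: the optimum is the walk 0->1->1, with weight 0 + (-9) = -9.
Optimal value attained by: walk 0->1->1.
Answer: (W^⊗2)[0][1] = -9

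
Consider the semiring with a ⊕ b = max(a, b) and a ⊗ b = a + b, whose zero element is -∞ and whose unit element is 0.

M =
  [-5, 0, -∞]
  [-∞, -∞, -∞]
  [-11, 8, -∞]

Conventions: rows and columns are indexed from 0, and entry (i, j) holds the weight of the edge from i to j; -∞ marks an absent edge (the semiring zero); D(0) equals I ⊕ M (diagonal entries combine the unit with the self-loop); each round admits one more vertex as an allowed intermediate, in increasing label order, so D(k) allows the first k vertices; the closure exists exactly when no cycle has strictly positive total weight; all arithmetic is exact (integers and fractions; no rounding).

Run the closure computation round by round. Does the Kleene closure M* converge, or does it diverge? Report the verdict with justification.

D(0):
  [0, 0, -∞]
  [-∞, 0, -∞]
  [-11, 8, 0]
D(1):
  [0, 0, -∞]
  [-∞, 0, -∞]
  [-11, 8, 0]
D(2):
  [0, 0, -∞]
  [-∞, 0, -∞]
  [-11, 8, 0]
D(3):
  [0, 0, -∞]
  [-∞, 0, -∞]
  [-11, 8, 0]
Key observation: every diagonal entry stays at the unit through all rounds, so no improving cycle exists.
Answer: CONVERGES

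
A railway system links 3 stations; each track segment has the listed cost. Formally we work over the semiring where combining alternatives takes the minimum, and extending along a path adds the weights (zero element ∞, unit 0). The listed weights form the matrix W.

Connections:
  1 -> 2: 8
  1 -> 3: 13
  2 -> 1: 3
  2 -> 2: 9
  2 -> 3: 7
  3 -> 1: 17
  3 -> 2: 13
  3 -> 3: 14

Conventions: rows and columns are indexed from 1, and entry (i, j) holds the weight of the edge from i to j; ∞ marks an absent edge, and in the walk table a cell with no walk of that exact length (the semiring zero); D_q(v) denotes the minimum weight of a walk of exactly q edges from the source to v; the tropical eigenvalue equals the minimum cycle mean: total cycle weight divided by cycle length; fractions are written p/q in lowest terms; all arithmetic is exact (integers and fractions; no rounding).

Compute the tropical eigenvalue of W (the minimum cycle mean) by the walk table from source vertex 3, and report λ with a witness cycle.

q=0: [∞, ∞, 0]
q=1: [17, 13, 14]
q=2: [16, 22, 20]
q=3: [25, 24, 29]
Optimal cycle mean attained by: cycle 1->2->1, total 8 + 3, length 2.
Answer: λ = 11/2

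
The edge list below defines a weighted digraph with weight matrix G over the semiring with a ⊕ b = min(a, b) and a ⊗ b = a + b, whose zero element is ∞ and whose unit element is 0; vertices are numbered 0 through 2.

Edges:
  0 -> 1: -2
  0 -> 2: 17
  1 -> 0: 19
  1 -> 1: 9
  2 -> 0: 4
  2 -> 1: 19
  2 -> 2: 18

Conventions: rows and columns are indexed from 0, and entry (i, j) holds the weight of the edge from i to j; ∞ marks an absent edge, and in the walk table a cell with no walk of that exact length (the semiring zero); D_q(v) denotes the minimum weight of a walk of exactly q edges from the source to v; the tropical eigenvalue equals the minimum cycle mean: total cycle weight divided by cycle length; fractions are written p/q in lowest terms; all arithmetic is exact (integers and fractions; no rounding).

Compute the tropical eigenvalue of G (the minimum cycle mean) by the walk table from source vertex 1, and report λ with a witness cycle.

q=0: [∞, 0, ∞]
q=1: [19, 9, ∞]
q=2: [28, 17, 36]
q=3: [36, 26, 45]
Optimal cycle mean attained by: cycle 0->1->0, total (-2) + 19, length 2.
Answer: λ = 17/2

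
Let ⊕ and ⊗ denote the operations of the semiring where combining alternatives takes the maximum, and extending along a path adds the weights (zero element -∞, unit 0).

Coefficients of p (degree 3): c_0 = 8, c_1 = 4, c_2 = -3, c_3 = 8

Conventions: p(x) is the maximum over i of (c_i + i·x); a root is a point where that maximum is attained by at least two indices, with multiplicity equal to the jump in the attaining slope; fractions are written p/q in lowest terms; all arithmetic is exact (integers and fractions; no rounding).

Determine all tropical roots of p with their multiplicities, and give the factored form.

hull edge (i=0, c=8) to (i=3, c=8): slope 0, span 3
Factored form: p(x) = 8 ⊗ (x ⊕ 0) ⊗ (x ⊕ 0) ⊗ (x ⊕ 0)
Answer: roots = 0 (mult 3)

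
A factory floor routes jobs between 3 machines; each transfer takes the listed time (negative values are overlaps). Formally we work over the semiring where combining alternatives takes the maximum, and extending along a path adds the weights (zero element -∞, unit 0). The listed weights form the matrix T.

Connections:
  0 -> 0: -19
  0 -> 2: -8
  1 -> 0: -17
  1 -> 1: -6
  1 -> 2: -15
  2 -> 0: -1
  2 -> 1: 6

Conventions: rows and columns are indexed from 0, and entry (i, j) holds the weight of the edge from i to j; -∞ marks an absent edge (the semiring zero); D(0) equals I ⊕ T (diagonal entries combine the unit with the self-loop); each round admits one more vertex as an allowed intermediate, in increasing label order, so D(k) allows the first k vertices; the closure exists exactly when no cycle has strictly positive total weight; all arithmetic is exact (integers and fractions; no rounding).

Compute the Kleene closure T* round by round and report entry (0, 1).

D(0):
  [0, -∞, -8]
  [-17, 0, -15]
  [-1, 6, 0]
D(1):
  [0, -∞, -8]
  [-17, 0, -15]
  [-1, 6, 0]
D(2):
  [0, -∞, -8]
  [-17, 0, -15]
  [-1, 6, 0]
D(3):
  [0, -2, -8]
  [-16, 0, -15]
  [-1, 6, 0]
Answer: T*[0][1] = -2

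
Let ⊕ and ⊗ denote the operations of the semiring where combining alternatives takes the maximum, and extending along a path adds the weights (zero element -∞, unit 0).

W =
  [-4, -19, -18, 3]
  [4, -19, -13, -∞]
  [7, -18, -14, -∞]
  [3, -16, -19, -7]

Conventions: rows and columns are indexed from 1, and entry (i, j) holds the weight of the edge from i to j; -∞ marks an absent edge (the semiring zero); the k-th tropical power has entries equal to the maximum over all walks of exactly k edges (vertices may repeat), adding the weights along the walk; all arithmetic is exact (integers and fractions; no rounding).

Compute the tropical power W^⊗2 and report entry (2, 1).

W^⊗2:
  [6, -13, -16, -1]
  [0, -15, -14, 7]
  [3, -12, -11, 10]
  [-1, -16, -15, 6]
Key observation: the optimum is the walk 2->1->1, with weight 4 + (-4) = 0.
Optimal value attained by: walk 2->1->1.
Answer: (W^⊗2)[2][1] = 0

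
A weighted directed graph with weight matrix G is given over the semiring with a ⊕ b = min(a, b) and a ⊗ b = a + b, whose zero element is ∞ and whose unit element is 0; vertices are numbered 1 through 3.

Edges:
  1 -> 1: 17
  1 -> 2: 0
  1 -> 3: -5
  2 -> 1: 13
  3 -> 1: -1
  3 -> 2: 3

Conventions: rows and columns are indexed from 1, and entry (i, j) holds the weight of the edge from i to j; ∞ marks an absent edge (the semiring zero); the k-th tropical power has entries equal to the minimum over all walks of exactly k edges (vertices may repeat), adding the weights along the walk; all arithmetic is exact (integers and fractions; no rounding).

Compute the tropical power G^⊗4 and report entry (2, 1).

G^⊗2:
  [-6, -2, 12]
  [30, 13, 8]
  [16, -1, -6]
G^⊗3:
  [11, -6, -11]
  [7, 11, 25]
  [-7, -3, 11]
G^⊗4:
  [-12, -8, 6]
  [24, 7, 2]
  [10, -7, -12]
Key observation: the optimum is the walk 2->1->1->3->1, with weight 13 + 17 + (-5) + (-1) = 24.
Optimal value attained by: walk 2->1->1->3->1.
Answer: (G^⊗4)[2][1] = 24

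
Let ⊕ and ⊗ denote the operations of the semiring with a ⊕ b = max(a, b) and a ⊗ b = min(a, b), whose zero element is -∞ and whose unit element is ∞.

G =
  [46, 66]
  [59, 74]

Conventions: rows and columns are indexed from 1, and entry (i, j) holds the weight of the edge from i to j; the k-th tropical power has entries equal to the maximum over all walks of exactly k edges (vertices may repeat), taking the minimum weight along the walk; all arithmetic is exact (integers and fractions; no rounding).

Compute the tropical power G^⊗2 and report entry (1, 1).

G^⊗2:
  [59, 66]
  [59, 74]
Key observation: the optimum is the walk 1->2->1, with weight 66 min 59 = 59.
Optimal value attained by: walk 1->2->1.
Answer: (G^⊗2)[1][1] = 59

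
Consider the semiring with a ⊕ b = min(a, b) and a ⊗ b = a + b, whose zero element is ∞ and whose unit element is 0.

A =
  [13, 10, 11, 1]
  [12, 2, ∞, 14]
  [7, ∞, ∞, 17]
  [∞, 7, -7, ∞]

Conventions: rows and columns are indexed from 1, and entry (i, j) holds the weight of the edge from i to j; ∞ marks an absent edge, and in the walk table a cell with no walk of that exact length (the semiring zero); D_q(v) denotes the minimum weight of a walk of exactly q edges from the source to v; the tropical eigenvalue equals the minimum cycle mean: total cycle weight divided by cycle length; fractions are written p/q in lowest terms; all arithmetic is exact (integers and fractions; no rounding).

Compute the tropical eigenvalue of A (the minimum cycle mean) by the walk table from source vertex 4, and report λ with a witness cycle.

q=0: [∞, ∞, ∞, 0]
q=1: [∞, 7, -7, ∞]
q=2: [0, 9, ∞, 10]
q=3: [13, 10, 3, 1]
q=4: [10, 8, -6, 14]
Optimal cycle mean attained by: cycle 1->4->3->1, total 1 + (-7) + 7, length 3.
Answer: λ = 1/3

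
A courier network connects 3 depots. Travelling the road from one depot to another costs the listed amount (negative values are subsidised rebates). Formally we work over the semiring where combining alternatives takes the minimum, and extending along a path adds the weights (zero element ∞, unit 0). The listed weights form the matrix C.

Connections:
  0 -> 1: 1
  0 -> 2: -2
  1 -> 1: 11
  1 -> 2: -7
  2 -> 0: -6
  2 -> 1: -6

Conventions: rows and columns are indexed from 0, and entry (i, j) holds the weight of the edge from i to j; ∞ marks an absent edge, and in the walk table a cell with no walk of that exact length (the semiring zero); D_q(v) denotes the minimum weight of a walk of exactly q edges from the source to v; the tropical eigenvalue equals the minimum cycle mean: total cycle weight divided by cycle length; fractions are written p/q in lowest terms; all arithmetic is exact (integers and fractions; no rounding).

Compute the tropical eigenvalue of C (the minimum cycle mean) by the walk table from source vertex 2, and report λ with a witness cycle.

q=0: [∞, ∞, 0]
q=1: [-6, -6, ∞]
q=2: [∞, -5, -13]
q=3: [-19, -19, -12]
Optimal cycle mean attained by: cycle 1->2->1, total (-7) + (-6), length 2.
Answer: λ = -13/2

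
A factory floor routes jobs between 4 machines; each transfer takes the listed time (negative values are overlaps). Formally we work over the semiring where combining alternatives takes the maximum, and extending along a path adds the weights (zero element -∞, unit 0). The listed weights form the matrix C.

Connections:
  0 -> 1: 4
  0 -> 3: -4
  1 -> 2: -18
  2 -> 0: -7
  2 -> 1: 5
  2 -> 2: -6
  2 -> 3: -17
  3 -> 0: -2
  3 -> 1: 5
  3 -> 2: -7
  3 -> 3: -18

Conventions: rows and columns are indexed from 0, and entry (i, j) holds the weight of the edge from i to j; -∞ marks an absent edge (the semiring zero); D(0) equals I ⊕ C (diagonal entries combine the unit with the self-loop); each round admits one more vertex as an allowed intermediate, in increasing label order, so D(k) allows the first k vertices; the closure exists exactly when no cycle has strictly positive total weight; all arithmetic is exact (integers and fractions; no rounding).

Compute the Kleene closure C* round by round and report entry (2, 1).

D(0):
  [0, 4, -∞, -4]
  [-∞, 0, -18, -∞]
  [-7, 5, 0, -17]
  [-2, 5, -7, 0]
D(1):
  [0, 4, -∞, -4]
  [-∞, 0, -18, -∞]
  [-7, 5, 0, -11]
  [-2, 5, -7, 0]
D(2):
  [0, 4, -14, -4]
  [-∞, 0, -18, -∞]
  [-7, 5, 0, -11]
  [-2, 5, -7, 0]
D(3):
  [0, 4, -14, -4]
  [-25, 0, -18, -29]
  [-7, 5, 0, -11]
  [-2, 5, -7, 0]
D(4):
  [0, 4, -11, -4]
  [-25, 0, -18, -29]
  [-7, 5, 0, -11]
  [-2, 5, -7, 0]
Answer: C*[2][1] = 5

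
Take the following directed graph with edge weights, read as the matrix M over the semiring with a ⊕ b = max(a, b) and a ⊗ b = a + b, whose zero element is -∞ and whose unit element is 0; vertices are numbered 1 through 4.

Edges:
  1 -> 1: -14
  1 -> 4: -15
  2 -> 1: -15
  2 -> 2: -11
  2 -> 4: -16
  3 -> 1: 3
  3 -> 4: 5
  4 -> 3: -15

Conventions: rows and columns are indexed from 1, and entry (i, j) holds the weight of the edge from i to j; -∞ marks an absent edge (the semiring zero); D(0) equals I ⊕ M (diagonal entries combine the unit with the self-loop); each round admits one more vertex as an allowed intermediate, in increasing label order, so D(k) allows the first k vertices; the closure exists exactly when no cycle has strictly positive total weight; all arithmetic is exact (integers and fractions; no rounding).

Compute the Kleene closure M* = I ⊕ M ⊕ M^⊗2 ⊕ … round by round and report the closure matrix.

D(0):
  [0, -∞, -∞, -15]
  [-15, 0, -∞, -16]
  [3, -∞, 0, 5]
  [-∞, -∞, -15, 0]
D(1):
  [0, -∞, -∞, -15]
  [-15, 0, -∞, -16]
  [3, -∞, 0, 5]
  [-∞, -∞, -15, 0]
D(2):
  [0, -∞, -∞, -15]
  [-15, 0, -∞, -16]
  [3, -∞, 0, 5]
  [-∞, -∞, -15, 0]
D(3):
  [0, -∞, -∞, -15]
  [-15, 0, -∞, -16]
  [3, -∞, 0, 5]
  [-12, -∞, -15, 0]
D(4):
  [0, -∞, -30, -15]
  [-15, 0, -31, -16]
  [3, -∞, 0, 5]
  [-12, -∞, -15, 0]
Answer: M* = [[0, -∞, -30, -15], [-15, 0, -31, -16], [3, -∞, 0, 5], [-12, -∞, -15, 0]]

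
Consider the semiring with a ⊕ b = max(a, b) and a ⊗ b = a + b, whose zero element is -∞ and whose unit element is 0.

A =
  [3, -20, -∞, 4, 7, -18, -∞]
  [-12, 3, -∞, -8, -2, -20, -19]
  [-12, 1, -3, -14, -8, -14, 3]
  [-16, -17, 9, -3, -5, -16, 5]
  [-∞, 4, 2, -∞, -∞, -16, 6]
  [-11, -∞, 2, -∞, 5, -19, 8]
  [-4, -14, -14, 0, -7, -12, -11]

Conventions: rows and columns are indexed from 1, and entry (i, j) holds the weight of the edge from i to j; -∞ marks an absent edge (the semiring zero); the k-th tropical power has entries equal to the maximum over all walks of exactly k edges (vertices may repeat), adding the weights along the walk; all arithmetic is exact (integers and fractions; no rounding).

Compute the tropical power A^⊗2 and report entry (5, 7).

A^⊗2:
  [6, 11, 13, 7, 10, -9, 13]
  [-9, 6, 1, -5, 1, -17, 4]
  [-1, 4, -5, 3, -1, -9, 0]
  [1, 10, 6, 5, 1, -5, 12]
  [2, 7, -1, 6, 2, -6, 5]
  [4, 9, 7, 8, 1, -4, 11]
  [-1, -3, 9, 0, 3, -16, 5]
Key observation: the optimum is the walk 5->3->7, with weight 2 + 3 = 5.
Optimal value attained by: walk 5->3->7.
Answer: (A^⊗2)[5][7] = 5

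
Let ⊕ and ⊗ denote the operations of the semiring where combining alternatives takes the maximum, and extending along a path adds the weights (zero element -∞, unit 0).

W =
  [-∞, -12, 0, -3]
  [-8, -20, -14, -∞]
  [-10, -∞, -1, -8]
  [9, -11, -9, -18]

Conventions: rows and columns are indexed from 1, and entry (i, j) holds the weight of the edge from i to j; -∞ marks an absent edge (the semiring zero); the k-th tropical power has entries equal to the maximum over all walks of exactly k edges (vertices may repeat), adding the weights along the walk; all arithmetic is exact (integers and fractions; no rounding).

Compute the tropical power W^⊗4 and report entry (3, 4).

W^⊗2:
  [6, -14, -1, -8]
  [-24, -20, -8, -11]
  [1, -19, -2, -9]
  [-9, -3, 9, 6]
W^⊗3:
  [1, -6, 6, 3]
  [-2, -22, -9, -16]
  [0, -11, 1, -2]
  [15, -5, 8, 1]
W^⊗4:
  [12, -8, 5, -2]
  [-7, -14, -2, -5]
  [7, -12, 0, -3]
  [10, 3, 15, 12]
Key observation: the optimum is the walk 3->3->4->1->4, with weight (-1) + (-8) + 9 + (-3) = -3.
Optimal value attained by: walk 3->3->4->1->4.
Answer: (W^⊗4)[3][4] = -3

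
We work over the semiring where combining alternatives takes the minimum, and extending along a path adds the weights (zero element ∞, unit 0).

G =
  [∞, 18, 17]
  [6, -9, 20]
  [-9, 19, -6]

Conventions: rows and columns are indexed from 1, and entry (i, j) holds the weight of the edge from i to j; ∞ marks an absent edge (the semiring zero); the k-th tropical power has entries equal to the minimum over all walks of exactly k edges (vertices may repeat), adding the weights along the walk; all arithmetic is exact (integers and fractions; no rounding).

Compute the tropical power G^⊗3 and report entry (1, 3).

G^⊗2:
  [8, 9, 11]
  [-3, -18, 11]
  [-15, 9, -12]
G^⊗3:
  [2, 0, 5]
  [-12, -27, 2]
  [-21, 0, -18]
Key observation: the optimum is the walk 1->3->3->3, with weight 17 + (-6) + (-6) = 5.
Optimal value attained by: walk 1->3->3->3.
Answer: (G^⊗3)[1][3] = 5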